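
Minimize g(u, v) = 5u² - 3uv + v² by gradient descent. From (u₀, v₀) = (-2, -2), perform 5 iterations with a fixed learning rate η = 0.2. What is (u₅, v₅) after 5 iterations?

∇g = (10u - 3v, -3u + 2v)
Step 1: at (-2, -2), ∇g = (-14, 2) → (-2, -2) − 0.2·(-14, 2) = (0.8, -2.4)
Step 2: at (0.8, -2.4), ∇g = (15.2, -7.2) → (0.8, -2.4) − 0.2·(15.2, -7.2) = (-2.24, -0.96)
Step 3: at (-2.24, -0.96), ∇g = (-19.52, 4.8) → (-2.24, -0.96) − 0.2·(-19.52, 4.8) = (1.664, -1.92)
Step 4: at (1.664, -1.92), ∇g = (22.4, -8.832) → (1.664, -1.92) − 0.2·(22.4, -8.832) = (-2.816, -0.1536)
Step 5: at (-2.816, -0.1536), ∇g = (-27.6992, 8.1408) → (-2.816, -0.1536) − 0.2·(-27.6992, 8.1408) = (2.72384, -1.78176)

(2.72384, -1.78176)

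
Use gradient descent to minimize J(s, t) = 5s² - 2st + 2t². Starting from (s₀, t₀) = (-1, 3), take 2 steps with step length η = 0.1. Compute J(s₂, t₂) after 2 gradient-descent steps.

2.1536

∇J = (10s - 2t, -2s + 4t)
Step 1: at (-1, 3), ∇J = (-16, 14) → (-1, 3) − 0.1·(-16, 14) = (0.6, 1.6)
Step 2: at (0.6, 1.6), ∇J = (2.8, 5.2) → (0.6, 1.6) − 0.1·(2.8, 5.2) = (0.32, 1.08)
J(0.32, 1.08) = 2.1536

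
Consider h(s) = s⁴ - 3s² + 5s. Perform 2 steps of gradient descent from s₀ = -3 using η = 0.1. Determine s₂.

-58.25

h′(s) = 4s³ - 6s + 5
s₁ = -3 − 0.1·(-85) = 5.5
s₂ = 5.5 − 0.1·637.5 = -58.25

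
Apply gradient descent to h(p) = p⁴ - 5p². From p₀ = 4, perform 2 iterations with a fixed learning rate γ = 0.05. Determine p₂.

h′(p) = 4p³ - 10p
p₁ = 4 − 0.05·216 = -6.8
p₂ = -6.8 − 0.05·(-1189.728) = 52.6864

52.6864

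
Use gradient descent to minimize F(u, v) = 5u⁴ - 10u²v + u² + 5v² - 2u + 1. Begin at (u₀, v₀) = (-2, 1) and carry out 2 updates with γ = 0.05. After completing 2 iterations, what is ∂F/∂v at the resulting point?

-41868.60369

∇F = (20u³ - 20uv + 2u - 2, -10u² + 10v)
(u₁, v₁) = (-2, 1) − 0.05·(-126, -30) = (4.3, 2.5)
(u₂, v₂) = (4.3, 2.5) − 0.05·(1381.74, -159.9) = (-64.787, 10.495)
∂F/∂v at (-64.787, 10.495) = -41868.60369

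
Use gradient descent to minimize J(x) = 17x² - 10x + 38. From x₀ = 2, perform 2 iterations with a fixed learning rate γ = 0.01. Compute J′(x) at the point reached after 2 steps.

25.2648

J′(x) = 34x - 10
x₁ = 2 − 0.01·58 = 1.42
x₂ = 1.42 − 0.01·38.28 = 1.0372
J′(x) at (1.0372) = 25.2648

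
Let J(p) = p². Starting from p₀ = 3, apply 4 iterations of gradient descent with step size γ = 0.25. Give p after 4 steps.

J′(p) = 2p
Step 1: J′(3) = 6; p₁ = 3 − 0.25·6 = 1.5
Step 2: J′(1.5) = 3; p₂ = 1.5 − 0.25·3 = 0.75
Step 3: J′(0.75) = 1.5; p₃ = 0.75 − 0.25·1.5 = 0.375
Step 4: J′(0.375) = 0.75; p₄ = 0.375 − 0.25·0.75 = 0.1875

0.1875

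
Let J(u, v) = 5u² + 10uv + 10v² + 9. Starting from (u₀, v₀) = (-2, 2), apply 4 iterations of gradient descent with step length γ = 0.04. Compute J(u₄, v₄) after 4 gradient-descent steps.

12.84128

∇J = (10u + 10v, 10u + 20v)
(u₁, v₁) = (-2, 2) − 0.04·(0, 20) = (-2, 1.2)
(u₂, v₂) = (-2, 1.2) − 0.04·(-8, 4) = (-1.68, 1.04)
(u₃, v₃) = (-1.68, 1.04) − 0.04·(-6.4, 4) = (-1.424, 0.88)
(u₄, v₄) = (-1.424, 0.88) − 0.04·(-5.44, 3.36) = (-1.2064, 0.7456)
J(-1.2064, 0.7456) = 12.84128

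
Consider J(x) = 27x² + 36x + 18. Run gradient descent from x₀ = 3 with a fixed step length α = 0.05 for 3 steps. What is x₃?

-18.681

J′(x) = 54x + 36
x₁ = 3 − 0.05·198 = -6.9
x₂ = -6.9 − 0.05·(-336.6) = 9.93
x₃ = 9.93 − 0.05·572.22 = -18.681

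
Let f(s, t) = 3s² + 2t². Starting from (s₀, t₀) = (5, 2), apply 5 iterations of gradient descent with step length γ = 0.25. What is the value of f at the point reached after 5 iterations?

∇f = (6s, 4t)
Step 1: at (5, 2), ∇f = (30, 8) → (5, 2) − 0.25·(30, 8) = (-2.5, 0)
Step 2: at (-2.5, 0), ∇f = (-15, 0) → (-2.5, 0) − 0.25·(-15, 0) = (1.25, 0)
Step 3: at (1.25, 0), ∇f = (7.5, 0) → (1.25, 0) − 0.25·(7.5, 0) = (-0.625, 0)
Step 4: at (-0.625, 0), ∇f = (-3.75, 0) → (-0.625, 0) − 0.25·(-3.75, 0) = (0.3125, 0)
Step 5: at (0.3125, 0), ∇f = (1.875, 0) → (0.3125, 0) − 0.25·(1.875, 0) = (-0.15625, 0)
f(-0.15625, 0) = 0.0732421875

0.0732421875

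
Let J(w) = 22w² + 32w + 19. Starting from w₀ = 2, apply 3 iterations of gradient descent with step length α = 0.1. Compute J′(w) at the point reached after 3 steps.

J′(w) = 44w + 32
Step 1: J′(2) = 120; w₁ = 2 − 0.1·120 = -10
Step 2: J′(-10) = -408; w₂ = -10 − 0.1·(-408) = 30.8
Step 3: J′(30.8) = 1387.2; w₃ = 30.8 − 0.1·1387.2 = -107.92
J′(w) at (-107.92) = -4716.48

-4716.48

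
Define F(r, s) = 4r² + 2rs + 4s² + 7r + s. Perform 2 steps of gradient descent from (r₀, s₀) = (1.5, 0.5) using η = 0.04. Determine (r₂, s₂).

(0.1816, 0.0264)

∇F = (8r + 2s + 7, 2r + 8s + 1)
(r₁, s₁) = (1.5, 0.5) − 0.04·(20, 8) = (0.7, 0.18)
(r₂, s₂) = (0.7, 0.18) − 0.04·(12.96, 3.84) = (0.1816, 0.0264)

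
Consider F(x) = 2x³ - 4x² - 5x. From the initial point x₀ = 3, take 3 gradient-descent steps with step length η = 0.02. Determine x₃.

2.1025

F′(x) = 6x² - 8x - 5
Step 1: F′(3) = 25; x₁ = 3 − 0.02·25 = 2.5
Step 2: F′(2.5) = 12.5; x₂ = 2.5 − 0.02·12.5 = 2.25
Step 3: F′(2.25) = 7.375; x₃ = 2.25 − 0.02·7.375 = 2.1025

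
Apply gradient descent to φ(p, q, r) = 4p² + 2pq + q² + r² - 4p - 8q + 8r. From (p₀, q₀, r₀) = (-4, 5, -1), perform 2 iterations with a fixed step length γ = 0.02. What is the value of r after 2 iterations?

-1.2352

∇φ = (8p + 2q - 4, 2p + 2q - 8, 2r + 8)
Step 1: at (-4, 5, -1), ∇φ = (-26, -6, 6) → (-4, 5, -1) − 0.02·(-26, -6, 6) = (-3.48, 5.12, -1.12)
Step 2: at (-3.48, 5.12, -1.12), ∇φ = (-21.6, -4.72, 5.76) → (-3.48, 5.12, -1.12) − 0.02·(-21.6, -4.72, 5.76) = (-3.048, 5.2144, -1.2352)
r = -1.2352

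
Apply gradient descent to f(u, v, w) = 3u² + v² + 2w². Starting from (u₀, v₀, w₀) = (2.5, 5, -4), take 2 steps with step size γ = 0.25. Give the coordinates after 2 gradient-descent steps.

(0.625, 1.25, 0)

∇f = (6u, 2v, 4w)
Step 1: at (2.5, 5, -4), ∇f = (15, 10, -16) → (2.5, 5, -4) − 0.25·(15, 10, -16) = (-1.25, 2.5, 0)
Step 2: at (-1.25, 2.5, 0), ∇f = (-7.5, 5, 0) → (-1.25, 2.5, 0) − 0.25·(-7.5, 5, 0) = (0.625, 1.25, 0)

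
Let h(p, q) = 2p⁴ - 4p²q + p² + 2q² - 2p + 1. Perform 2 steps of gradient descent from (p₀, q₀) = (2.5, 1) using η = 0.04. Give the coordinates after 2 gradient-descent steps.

∇h = (8p³ - 8pq + 2p - 2, -4p² + 4q)
Step 1: at (2.5, 1), ∇h = (108, -21) → (2.5, 1) − 0.04·(108, -21) = (-1.82, 1.84)
Step 2: at (-1.82, 1.84), ∇h = (-27.078144, -5.8896) → (-1.82, 1.84) − 0.04·(-27.078144, -5.8896) = (-0.73687424, 2.075584)

(-0.73687424, 2.075584)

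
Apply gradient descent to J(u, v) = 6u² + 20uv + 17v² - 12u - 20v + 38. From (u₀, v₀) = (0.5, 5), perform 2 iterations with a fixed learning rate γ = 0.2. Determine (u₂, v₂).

∇J = (12u + 20v - 12, 20u + 34v - 20)
(u₁, v₁) = (0.5, 5) − 0.2·(94, 160) = (-18.3, -27)
(u₂, v₂) = (-18.3, -27) − 0.2·(-771.6, -1304) = (136.02, 233.8)

(136.02, 233.8)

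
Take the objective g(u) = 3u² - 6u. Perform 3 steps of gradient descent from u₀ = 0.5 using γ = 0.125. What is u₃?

g′(u) = 6u - 6
Step 1: g′(0.5) = -3; u₁ = 0.5 − 0.125·(-3) = 0.875
Step 2: g′(0.875) = -0.75; u₂ = 0.875 − 0.125·(-0.75) = 0.96875
Step 3: g′(0.96875) = -0.1875; u₃ = 0.96875 − 0.125·(-0.1875) = 0.9921875

0.9921875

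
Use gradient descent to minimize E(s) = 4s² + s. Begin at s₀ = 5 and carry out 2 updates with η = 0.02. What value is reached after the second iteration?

3.4912

E′(s) = 8s + 1
Step 1: E′(5) = 41; s₁ = 5 − 0.02·41 = 4.18
Step 2: E′(4.18) = 34.44; s₂ = 4.18 − 0.02·34.44 = 3.4912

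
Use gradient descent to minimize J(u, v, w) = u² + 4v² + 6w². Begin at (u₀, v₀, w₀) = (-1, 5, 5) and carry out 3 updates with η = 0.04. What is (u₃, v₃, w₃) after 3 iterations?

(-0.778688, 1.57216, 0.70304)

∇J = (2u, 8v, 12w)
(u₁, v₁, w₁) = (-1, 5, 5) − 0.04·(-2, 40, 60) = (-0.92, 3.4, 2.6)
(u₂, v₂, w₂) = (-0.92, 3.4, 2.6) − 0.04·(-1.84, 27.2, 31.2) = (-0.8464, 2.312, 1.352)
(u₃, v₃, w₃) = (-0.8464, 2.312, 1.352) − 0.04·(-1.6928, 18.496, 16.224) = (-0.778688, 1.57216, 0.70304)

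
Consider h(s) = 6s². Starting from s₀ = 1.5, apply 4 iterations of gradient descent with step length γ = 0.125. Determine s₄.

h′(s) = 12s
s₁ = 1.5 − 0.125·18 = -0.75
s₂ = -0.75 − 0.125·(-9) = 0.375
s₃ = 0.375 − 0.125·4.5 = -0.1875
s₄ = -0.1875 − 0.125·(-2.25) = 0.09375

0.09375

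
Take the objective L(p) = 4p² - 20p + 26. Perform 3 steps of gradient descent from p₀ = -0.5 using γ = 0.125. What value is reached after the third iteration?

2.5

L′(p) = 8p - 20
Step 1: L′(-0.5) = -24; p₁ = -0.5 − 0.125·(-24) = 2.5
Step 2: L′(2.5) = 0; p₂ = 2.5 − 0.125·0 = 2.5
Step 3: L′(2.5) = 0; p₃ = 2.5 − 0.125·0 = 2.5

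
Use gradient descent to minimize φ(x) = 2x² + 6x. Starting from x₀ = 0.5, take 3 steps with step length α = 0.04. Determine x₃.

-0.314592

φ′(x) = 4x + 6
Step 1: φ′(0.5) = 8; x₁ = 0.5 − 0.04·8 = 0.18
Step 2: φ′(0.18) = 6.72; x₂ = 0.18 − 0.04·6.72 = -0.0888
Step 3: φ′(-0.0888) = 5.6448; x₃ = -0.0888 − 0.04·5.6448 = -0.314592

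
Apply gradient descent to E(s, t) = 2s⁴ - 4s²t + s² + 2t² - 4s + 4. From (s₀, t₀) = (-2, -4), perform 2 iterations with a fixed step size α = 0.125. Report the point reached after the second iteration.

∇E = (8s³ - 8st + 2s - 4, -4s² + 4t)
(s₁, t₁) = (-2, -4) − 0.125·(-136, -32) = (15, 0)
(s₂, t₂) = (15, 0) − 0.125·(27026, -900) = (-3363.25, 112.5)

(-3363.25, 112.5)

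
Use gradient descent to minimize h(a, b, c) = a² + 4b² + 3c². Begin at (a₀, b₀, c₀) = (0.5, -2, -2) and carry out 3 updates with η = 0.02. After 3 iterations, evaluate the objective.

∇h = (2a, 8b, 6c)
Step 1: at (0.5, -2, -2), ∇h = (1, -16, -12) → (0.5, -2, -2) − 0.02·(1, -16, -12) = (0.48, -1.68, -1.76)
Step 2: at (0.48, -1.68, -1.76), ∇h = (0.96, -13.44, -10.56) → (0.48, -1.68, -1.76) − 0.02·(0.96, -13.44, -10.56) = (0.4608, -1.4112, -1.5488)
Step 3: at (0.4608, -1.4112, -1.5488), ∇h = (0.9216, -11.2896, -9.2928) → (0.4608, -1.4112, -1.5488) − 0.02·(0.9216, -11.2896, -9.2928) = (0.442368, -1.185408, -1.362944)
h(0.442368, -1.185408, -1.362944) = 11.389306994688

11.389306994688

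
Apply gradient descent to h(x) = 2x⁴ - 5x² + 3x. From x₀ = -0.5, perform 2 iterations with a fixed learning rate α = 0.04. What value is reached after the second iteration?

h′(x) = 8x³ - 10x + 3
Step 1: h′(-0.5) = 7; x₁ = -0.5 − 0.04·7 = -0.78
Step 2: h′(-0.78) = 7.003584; x₂ = -0.78 − 0.04·7.003584 = -1.06014336

-1.06014336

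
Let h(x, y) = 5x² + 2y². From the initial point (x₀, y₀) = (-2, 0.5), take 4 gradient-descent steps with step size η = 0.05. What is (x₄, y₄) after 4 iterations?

∇h = (10x, 4y)
(x₁, y₁) = (-2, 0.5) − 0.05·(-20, 2) = (-1, 0.4)
(x₂, y₂) = (-1, 0.4) − 0.05·(-10, 1.6) = (-0.5, 0.32)
(x₃, y₃) = (-0.5, 0.32) − 0.05·(-5, 1.28) = (-0.25, 0.256)
(x₄, y₄) = (-0.25, 0.256) − 0.05·(-2.5, 1.024) = (-0.125, 0.2048)

(-0.125, 0.2048)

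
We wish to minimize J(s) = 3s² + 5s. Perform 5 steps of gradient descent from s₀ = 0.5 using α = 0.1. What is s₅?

J′(s) = 6s + 5
s₁ = 0.5 − 0.1·8 = -0.3
s₂ = -0.3 − 0.1·3.2 = -0.62
s₃ = -0.62 − 0.1·1.28 = -0.748
s₄ = -0.748 − 0.1·0.512 = -0.7992
s₅ = -0.7992 − 0.1·0.2048 = -0.81968

-0.81968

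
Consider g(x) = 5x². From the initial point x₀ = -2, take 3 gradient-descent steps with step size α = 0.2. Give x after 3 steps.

2

g′(x) = 10x
x₁ = -2 − 0.2·(-20) = 2
x₂ = 2 − 0.2·20 = -2
x₃ = -2 − 0.2·(-20) = 2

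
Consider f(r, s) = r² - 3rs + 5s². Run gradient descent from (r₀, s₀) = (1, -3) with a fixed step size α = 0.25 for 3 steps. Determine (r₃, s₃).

∇f = (2r - 3s, -3r + 10s)
Step 1: at (1, -3), ∇f = (11, -33) → (1, -3) − 0.25·(11, -33) = (-1.75, 5.25)
Step 2: at (-1.75, 5.25), ∇f = (-19.25, 57.75) → (-1.75, 5.25) − 0.25·(-19.25, 57.75) = (3.0625, -9.1875)
Step 3: at (3.0625, -9.1875), ∇f = (33.6875, -101.0625) → (3.0625, -9.1875) − 0.25·(33.6875, -101.0625) = (-5.359375, 16.078125)

(-5.359375, 16.078125)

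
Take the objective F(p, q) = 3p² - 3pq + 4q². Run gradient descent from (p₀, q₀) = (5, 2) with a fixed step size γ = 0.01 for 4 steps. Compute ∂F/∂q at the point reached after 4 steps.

3.04025749

∇F = (6p - 3q, -3p + 8q)
Step 1: at (5, 2), ∇F = (24, 1) → (5, 2) − 0.01·(24, 1) = (4.76, 1.99)
Step 2: at (4.76, 1.99), ∇F = (22.59, 1.64) → (4.76, 1.99) − 0.01·(22.59, 1.64) = (4.5341, 1.9736)
Step 3: at (4.5341, 1.9736), ∇F = (21.2838, 2.1865) → (4.5341, 1.9736) − 0.01·(21.2838, 2.1865) = (4.321262, 1.951735)
Step 4: at (4.321262, 1.951735), ∇F = (20.072367, 2.650094) → (4.321262, 1.951735) − 0.01·(20.072367, 2.650094) = (4.12053833, 1.92523406)
∂F/∂q at (4.12053833, 1.92523406) = 3.04025749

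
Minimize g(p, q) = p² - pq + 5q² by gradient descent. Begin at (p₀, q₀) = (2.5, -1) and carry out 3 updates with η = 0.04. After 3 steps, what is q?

-0.043392

∇g = (2p - q, -p + 10q)
Step 1: at (2.5, -1), ∇g = (6, -12.5) → (2.5, -1) − 0.04·(6, -12.5) = (2.26, -0.5)
Step 2: at (2.26, -0.5), ∇g = (5.02, -7.26) → (2.26, -0.5) − 0.04·(5.02, -7.26) = (2.0592, -0.2096)
Step 3: at (2.0592, -0.2096), ∇g = (4.328, -4.1552) → (2.0592, -0.2096) − 0.04·(4.328, -4.1552) = (1.88608, -0.043392)
q = -0.043392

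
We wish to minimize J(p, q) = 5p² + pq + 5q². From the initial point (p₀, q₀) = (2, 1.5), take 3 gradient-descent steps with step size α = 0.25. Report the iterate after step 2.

(5.75, 4.96875)

∇J = (10p + q, p + 10q)
Step 1: at (2, 1.5), ∇J = (21.5, 17) → (2, 1.5) − 0.25·(21.5, 17) = (-3.375, -2.75)
Step 2: at (-3.375, -2.75), ∇J = (-36.5, -30.875) → (-3.375, -2.75) − 0.25·(-36.5, -30.875) = (5.75, 4.96875)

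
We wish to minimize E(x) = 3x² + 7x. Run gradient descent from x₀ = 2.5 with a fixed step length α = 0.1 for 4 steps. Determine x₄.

-1.0728

E′(x) = 6x + 7
x₁ = 2.5 − 0.1·22 = 0.3
x₂ = 0.3 − 0.1·8.8 = -0.58
x₃ = -0.58 − 0.1·3.52 = -0.932
x₄ = -0.932 − 0.1·1.408 = -1.0728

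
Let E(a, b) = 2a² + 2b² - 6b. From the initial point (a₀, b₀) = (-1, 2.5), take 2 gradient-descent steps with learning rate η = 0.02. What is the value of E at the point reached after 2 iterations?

-1.63442816

∇E = (4a, 4b - 6)
Step 1: at (-1, 2.5), ∇E = (-4, 4) → (-1, 2.5) − 0.02·(-4, 4) = (-0.92, 2.42)
Step 2: at (-0.92, 2.42), ∇E = (-3.68, 3.68) → (-0.92, 2.42) − 0.02·(-3.68, 3.68) = (-0.8464, 2.3464)
E(-0.8464, 2.3464) = -1.63442816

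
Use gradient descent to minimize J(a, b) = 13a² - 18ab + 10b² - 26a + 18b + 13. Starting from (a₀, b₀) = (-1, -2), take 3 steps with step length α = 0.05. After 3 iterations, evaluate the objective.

∇J = (26a - 18b - 26, -18a + 20b + 18)
(a₁, b₁) = (-1, -2) − 0.05·(-16, -4) = (-0.2, -1.8)
(a₂, b₂) = (-0.2, -1.8) − 0.05·(1.2, -14.4) = (-0.26, -1.08)
(a₃, b₃) = (-0.26, -1.08) − 0.05·(-13.32, 1.08) = (0.406, -1.134)
J(0.406, -1.134) = 5.3217

5.3217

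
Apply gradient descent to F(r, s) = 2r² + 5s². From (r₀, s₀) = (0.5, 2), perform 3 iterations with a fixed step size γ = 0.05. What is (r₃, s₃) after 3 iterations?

∇F = (4r, 10s)
(r₁, s₁) = (0.5, 2) − 0.05·(2, 20) = (0.4, 1)
(r₂, s₂) = (0.4, 1) − 0.05·(1.6, 10) = (0.32, 0.5)
(r₃, s₃) = (0.32, 0.5) − 0.05·(1.28, 5) = (0.256, 0.25)

(0.256, 0.25)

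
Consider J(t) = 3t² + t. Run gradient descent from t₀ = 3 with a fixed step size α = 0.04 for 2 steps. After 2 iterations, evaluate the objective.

9.95312128

J′(t) = 6t + 1
Step 1: J′(3) = 19; t₁ = 3 − 0.04·19 = 2.24
Step 2: J′(2.24) = 14.44; t₂ = 2.24 − 0.04·14.44 = 1.6624
J(1.6624) = 9.95312128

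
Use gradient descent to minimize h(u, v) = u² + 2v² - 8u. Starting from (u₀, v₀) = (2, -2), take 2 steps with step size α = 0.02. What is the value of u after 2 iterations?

∇h = (2u - 8, 4v)
Step 1: at (2, -2), ∇h = (-4, -8) → (2, -2) − 0.02·(-4, -8) = (2.08, -1.84)
Step 2: at (2.08, -1.84), ∇h = (-3.84, -7.36) → (2.08, -1.84) − 0.02·(-3.84, -7.36) = (2.1568, -1.6928)
u = 2.1568

2.1568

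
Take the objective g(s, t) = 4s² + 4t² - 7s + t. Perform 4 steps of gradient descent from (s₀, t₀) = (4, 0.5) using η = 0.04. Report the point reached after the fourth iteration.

∇g = (8s - 7, 8t + 1)
Step 1: at (4, 0.5), ∇g = (25, 5) → (4, 0.5) − 0.04·(25, 5) = (3, 0.3)
Step 2: at (3, 0.3), ∇g = (17, 3.4) → (3, 0.3) − 0.04·(17, 3.4) = (2.32, 0.164)
Step 3: at (2.32, 0.164), ∇g = (11.56, 2.312) → (2.32, 0.164) − 0.04·(11.56, 2.312) = (1.8576, 0.07152)
Step 4: at (1.8576, 0.07152), ∇g = (7.8608, 1.57216) → (1.8576, 0.07152) − 0.04·(7.8608, 1.57216) = (1.543168, 0.0086336)

(1.543168, 0.0086336)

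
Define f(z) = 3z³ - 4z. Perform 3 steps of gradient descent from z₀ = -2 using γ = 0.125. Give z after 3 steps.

-2426

f′(z) = 9z² - 4
z₁ = -2 − 0.125·32 = -6
z₂ = -6 − 0.125·320 = -46
z₃ = -46 − 0.125·19040 = -2426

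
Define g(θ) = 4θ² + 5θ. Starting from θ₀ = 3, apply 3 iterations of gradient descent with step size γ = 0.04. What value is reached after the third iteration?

g′(θ) = 8θ + 5
θ₁ = 3 − 0.04·29 = 1.84
θ₂ = 1.84 − 0.04·19.72 = 1.0512
θ₃ = 1.0512 − 0.04·13.4096 = 0.514816

0.514816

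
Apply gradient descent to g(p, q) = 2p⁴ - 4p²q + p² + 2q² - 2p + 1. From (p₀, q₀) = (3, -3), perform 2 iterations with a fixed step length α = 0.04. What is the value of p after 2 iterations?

∇g = (8p³ - 8pq + 2p - 2, -4p² + 4q)
(p₁, q₁) = (3, -3) − 0.04·(292, -48) = (-8.68, -1.08)
(p₂, q₂) = (-8.68, -1.08) − 0.04·(-5326.131456, -305.6896) = (204.36525824, 11.147584)
p = 204.36525824

204.36525824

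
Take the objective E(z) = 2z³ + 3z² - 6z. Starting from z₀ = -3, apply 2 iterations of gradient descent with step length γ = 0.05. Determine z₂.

E′(z) = 6z² + 6z - 6
Step 1: E′(-3) = 30; z₁ = -3 − 0.05·30 = -4.5
Step 2: E′(-4.5) = 88.5; z₂ = -4.5 − 0.05·88.5 = -8.925

-8.925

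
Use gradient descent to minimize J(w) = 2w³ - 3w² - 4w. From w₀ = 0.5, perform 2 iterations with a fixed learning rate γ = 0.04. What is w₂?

J′(w) = 6w² - 6w - 4
w₁ = 0.5 − 0.04·(-5.5) = 0.72
w₂ = 0.72 − 0.04·(-5.2096) = 0.928384

0.928384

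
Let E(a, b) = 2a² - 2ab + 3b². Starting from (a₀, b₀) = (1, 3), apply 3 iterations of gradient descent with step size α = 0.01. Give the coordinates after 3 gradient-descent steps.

∇E = (4a - 2b, -2a + 6b)
(a₁, b₁) = (1, 3) − 0.01·(-2, 16) = (1.02, 2.84)
(a₂, b₂) = (1.02, 2.84) − 0.01·(-1.6, 15) = (1.036, 2.69)
(a₃, b₃) = (1.036, 2.69) − 0.01·(-1.236, 14.068) = (1.04836, 2.54932)

(1.04836, 2.54932)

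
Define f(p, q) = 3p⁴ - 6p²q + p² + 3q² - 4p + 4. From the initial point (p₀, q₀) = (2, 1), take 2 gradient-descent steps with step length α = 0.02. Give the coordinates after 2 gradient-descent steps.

∇f = (12p³ - 12pq + 2p - 4, -6p² + 6q)
Step 1: at (2, 1), ∇f = (72, -18) → (2, 1) − 0.02·(72, -18) = (0.56, 1.36)
Step 2: at (0.56, 1.36), ∇f = (-9.911808, 6.2784) → (0.56, 1.36) − 0.02·(-9.911808, 6.2784) = (0.75823616, 1.234432)

(0.75823616, 1.234432)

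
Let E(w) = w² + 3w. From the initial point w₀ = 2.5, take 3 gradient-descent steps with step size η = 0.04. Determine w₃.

1.614752

E′(w) = 2w + 3
Step 1: E′(2.5) = 8; w₁ = 2.5 − 0.04·8 = 2.18
Step 2: E′(2.18) = 7.36; w₂ = 2.18 − 0.04·7.36 = 1.8856
Step 3: E′(1.8856) = 6.7712; w₃ = 1.8856 − 0.04·6.7712 = 1.614752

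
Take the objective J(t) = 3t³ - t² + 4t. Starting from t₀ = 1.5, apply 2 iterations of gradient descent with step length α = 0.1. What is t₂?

-1.5015625

J′(t) = 9t² - 2t + 4
Step 1: J′(1.5) = 21.25; t₁ = 1.5 − 0.1·21.25 = -0.625
Step 2: J′(-0.625) = 8.765625; t₂ = -0.625 − 0.1·8.765625 = -1.5015625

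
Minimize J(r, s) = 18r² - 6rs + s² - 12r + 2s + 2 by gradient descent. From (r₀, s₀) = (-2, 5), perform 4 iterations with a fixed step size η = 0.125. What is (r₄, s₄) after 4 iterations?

(-536.36328125, 94.671875)

∇J = (36r - 6s - 12, -6r + 2s + 2)
(r₁, s₁) = (-2, 5) − 0.125·(-114, 24) = (12.25, 2)
(r₂, s₂) = (12.25, 2) − 0.125·(417, -67.5) = (-39.875, 10.4375)
(r₃, s₃) = (-39.875, 10.4375) − 0.125·(-1510.125, 262.125) = (148.890625, -22.328125)
(r₄, s₄) = (148.890625, -22.328125) − 0.125·(5482.03125, -936) = (-536.36328125, 94.671875)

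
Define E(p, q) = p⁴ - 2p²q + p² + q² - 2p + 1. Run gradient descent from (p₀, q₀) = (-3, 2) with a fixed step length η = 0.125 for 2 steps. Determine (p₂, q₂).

(-284.5, 20.875)

∇E = (4p³ - 4pq + 2p - 2, -2p² + 2q)
(p₁, q₁) = (-3, 2) − 0.125·(-92, -14) = (8.5, 3.75)
(p₂, q₂) = (8.5, 3.75) − 0.125·(2344, -137) = (-284.5, 20.875)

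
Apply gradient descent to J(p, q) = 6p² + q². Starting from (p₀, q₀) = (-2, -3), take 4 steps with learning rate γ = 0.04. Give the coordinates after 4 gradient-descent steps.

∇J = (12p, 2q)
Step 1: at (-2, -3), ∇J = (-24, -6) → (-2, -3) − 0.04·(-24, -6) = (-1.04, -2.76)
Step 2: at (-1.04, -2.76), ∇J = (-12.48, -5.52) → (-1.04, -2.76) − 0.04·(-12.48, -5.52) = (-0.5408, -2.5392)
Step 3: at (-0.5408, -2.5392), ∇J = (-6.4896, -5.0784) → (-0.5408, -2.5392) − 0.04·(-6.4896, -5.0784) = (-0.281216, -2.336064)
Step 4: at (-0.281216, -2.336064), ∇J = (-3.374592, -4.672128) → (-0.281216, -2.336064) − 0.04·(-3.374592, -4.672128) = (-0.14623232, -2.14917888)

(-0.14623232, -2.14917888)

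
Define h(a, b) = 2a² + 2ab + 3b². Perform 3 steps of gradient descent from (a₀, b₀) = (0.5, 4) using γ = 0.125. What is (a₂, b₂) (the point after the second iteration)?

(-0.59375, 0.40625)

∇h = (4a + 2b, 2a + 6b)
(a₁, b₁) = (0.5, 4) − 0.125·(10, 25) = (-0.75, 0.875)
(a₂, b₂) = (-0.75, 0.875) − 0.125·(-1.25, 3.75) = (-0.59375, 0.40625)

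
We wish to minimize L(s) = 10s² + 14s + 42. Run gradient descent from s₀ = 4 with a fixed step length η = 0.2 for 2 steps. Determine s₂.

L′(s) = 20s + 14
s₁ = 4 − 0.2·94 = -14.8
s₂ = -14.8 − 0.2·(-282) = 41.6

41.6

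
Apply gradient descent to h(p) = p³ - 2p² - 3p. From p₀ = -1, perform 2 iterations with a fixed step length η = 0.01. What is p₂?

-1.084048

h′(p) = 3p² - 4p - 3
Step 1: h′(-1) = 4; p₁ = -1 − 0.01·4 = -1.04
Step 2: h′(-1.04) = 4.4048; p₂ = -1.04 − 0.01·4.4048 = -1.084048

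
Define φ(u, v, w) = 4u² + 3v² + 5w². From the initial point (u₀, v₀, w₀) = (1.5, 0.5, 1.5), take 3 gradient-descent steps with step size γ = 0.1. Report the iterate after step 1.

(0.3, 0.2, 0)

∇φ = (8u, 6v, 10w)
Step 1: at (1.5, 0.5, 1.5), ∇φ = (12, 3, 15) → (1.5, 0.5, 1.5) − 0.1·(12, 3, 15) = (0.3, 0.2, 0)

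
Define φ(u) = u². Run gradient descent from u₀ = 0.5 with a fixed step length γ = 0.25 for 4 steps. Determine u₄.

0.03125

φ′(u) = 2u
u₁ = 0.5 − 0.25·1 = 0.25
u₂ = 0.25 − 0.25·0.5 = 0.125
u₃ = 0.125 − 0.25·0.25 = 0.0625
u₄ = 0.0625 − 0.25·0.125 = 0.03125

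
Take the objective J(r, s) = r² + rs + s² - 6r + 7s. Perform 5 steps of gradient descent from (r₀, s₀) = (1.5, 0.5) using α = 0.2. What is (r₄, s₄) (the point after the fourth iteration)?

∇J = (2r + s - 6, r + 2s + 7)
Step 1: at (1.5, 0.5), ∇J = (-2.5, 9.5) → (1.5, 0.5) − 0.2·(-2.5, 9.5) = (2, -1.4)
Step 2: at (2, -1.4), ∇J = (-3.4, 6.2) → (2, -1.4) − 0.2·(-3.4, 6.2) = (2.68, -2.64)
Step 3: at (2.68, -2.64), ∇J = (-3.28, 4.4) → (2.68, -2.64) − 0.2·(-3.28, 4.4) = (3.336, -3.52)
Step 4: at (3.336, -3.52), ∇J = (-2.848, 3.296) → (3.336, -3.52) − 0.2·(-2.848, 3.296) = (3.9056, -4.1792)

(3.9056, -4.1792)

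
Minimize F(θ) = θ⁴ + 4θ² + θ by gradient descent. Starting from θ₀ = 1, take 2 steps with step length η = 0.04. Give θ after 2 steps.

F′(θ) = 4θ³ + 8θ + 1
θ₁ = 1 − 0.04·13 = 0.48
θ₂ = 0.48 − 0.04·5.282368 = 0.26870528

0.26870528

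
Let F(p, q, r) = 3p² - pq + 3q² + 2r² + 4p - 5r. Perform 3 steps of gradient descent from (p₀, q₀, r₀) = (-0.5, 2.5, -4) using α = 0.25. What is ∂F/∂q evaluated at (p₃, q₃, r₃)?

-3.6953125

∇F = (6p - q + 4, -p + 6q, 4r - 5)
Step 1: at (-0.5, 2.5, -4), ∇F = (-1.5, 15.5, -21) → (-0.5, 2.5, -4) − 0.25·(-1.5, 15.5, -21) = (-0.125, -1.375, 1.25)
Step 2: at (-0.125, -1.375, 1.25), ∇F = (4.625, -8.125, 0) → (-0.125, -1.375, 1.25) − 0.25·(4.625, -8.125, 0) = (-1.28125, 0.65625, 1.25)
Step 3: at (-1.28125, 0.65625, 1.25), ∇F = (-4.34375, 5.21875, 0) → (-1.28125, 0.65625, 1.25) − 0.25·(-4.34375, 5.21875, 0) = (-0.1953125, -0.6484375, 1.25)
∂F/∂q at (-0.1953125, -0.6484375, 1.25) = -3.6953125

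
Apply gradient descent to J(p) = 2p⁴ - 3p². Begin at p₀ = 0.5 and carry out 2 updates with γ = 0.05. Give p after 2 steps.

J′(p) = 8p³ - 6p
p₁ = 0.5 − 0.05·(-2) = 0.6
p₂ = 0.6 − 0.05·(-1.872) = 0.6936

0.6936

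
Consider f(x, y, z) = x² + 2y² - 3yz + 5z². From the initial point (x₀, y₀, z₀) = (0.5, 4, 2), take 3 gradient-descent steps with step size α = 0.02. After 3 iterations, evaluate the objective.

19.838719714816

∇f = (2x, 4y - 3z, -3y + 10z)
Step 1: at (0.5, 4, 2), ∇f = (1, 10, 8) → (0.5, 4, 2) − 0.02·(1, 10, 8) = (0.48, 3.8, 1.84)
Step 2: at (0.48, 3.8, 1.84), ∇f = (0.96, 9.68, 7) → (0.48, 3.8, 1.84) − 0.02·(0.96, 9.68, 7) = (0.4608, 3.6064, 1.7)
Step 3: at (0.4608, 3.6064, 1.7), ∇f = (0.9216, 9.3256, 6.1808) → (0.4608, 3.6064, 1.7) − 0.02·(0.9216, 9.3256, 6.1808) = (0.442368, 3.419888, 1.576384)
f(0.442368, 3.419888, 1.576384) = 19.838719714816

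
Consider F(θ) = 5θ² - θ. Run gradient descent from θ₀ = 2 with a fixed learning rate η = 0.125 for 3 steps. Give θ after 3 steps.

0.0703125

F′(θ) = 10θ - 1
θ₁ = 2 − 0.125·19 = -0.375
θ₂ = -0.375 − 0.125·(-4.75) = 0.21875
θ₃ = 0.21875 − 0.125·1.1875 = 0.0703125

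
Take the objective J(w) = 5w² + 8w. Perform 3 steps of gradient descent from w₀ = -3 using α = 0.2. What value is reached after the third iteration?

1.4

J′(w) = 10w + 8
w₁ = -3 − 0.2·(-22) = 1.4
w₂ = 1.4 − 0.2·22 = -3
w₃ = -3 − 0.2·(-22) = 1.4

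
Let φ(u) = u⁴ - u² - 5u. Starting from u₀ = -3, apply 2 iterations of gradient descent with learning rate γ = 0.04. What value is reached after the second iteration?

φ′(u) = 4u³ - 2u - 5
Step 1: φ′(-3) = -107; u₁ = -3 − 0.04·(-107) = 1.28
Step 2: φ′(1.28) = 0.828608; u₂ = 1.28 − 0.04·0.828608 = 1.24685568

1.24685568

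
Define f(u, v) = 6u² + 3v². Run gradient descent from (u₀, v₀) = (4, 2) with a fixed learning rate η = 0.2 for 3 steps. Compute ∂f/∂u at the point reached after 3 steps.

∇f = (12u, 6v)
(u₁, v₁) = (4, 2) − 0.2·(48, 12) = (-5.6, -0.4)
(u₂, v₂) = (-5.6, -0.4) − 0.2·(-67.2, -2.4) = (7.84, 0.08)
(u₃, v₃) = (7.84, 0.08) − 0.2·(94.08, 0.48) = (-10.976, -0.016)
∂f/∂u at (-10.976, -0.016) = -131.712

-131.712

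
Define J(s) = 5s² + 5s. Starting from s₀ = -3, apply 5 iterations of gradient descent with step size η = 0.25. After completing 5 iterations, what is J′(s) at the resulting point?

189.84375

J′(s) = 10s + 5
s₁ = -3 − 0.25·(-25) = 3.25
s₂ = 3.25 − 0.25·37.5 = -6.125
s₃ = -6.125 − 0.25·(-56.25) = 7.9375
s₄ = 7.9375 − 0.25·84.375 = -13.15625
s₅ = -13.15625 − 0.25·(-126.5625) = 18.484375
J′(s) at (18.484375) = 189.84375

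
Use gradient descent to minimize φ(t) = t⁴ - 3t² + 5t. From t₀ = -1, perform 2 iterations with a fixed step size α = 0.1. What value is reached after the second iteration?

-1.2548

φ′(t) = 4t³ - 6t + 5
t₁ = -1 − 0.1·7 = -1.7
t₂ = -1.7 − 0.1·(-4.452) = -1.2548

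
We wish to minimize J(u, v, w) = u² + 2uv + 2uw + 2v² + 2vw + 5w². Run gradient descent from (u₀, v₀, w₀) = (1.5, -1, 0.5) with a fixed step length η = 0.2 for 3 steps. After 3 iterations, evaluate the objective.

∇J = (2u + 2v + 2w, 2u + 4v + 2w, 2u + 2v + 10w)
Step 1: at (1.5, -1, 0.5), ∇J = (2, 0, 6) → (1.5, -1, 0.5) − 0.2·(2, 0, 6) = (1.1, -1, -0.7)
Step 2: at (1.1, -1, -0.7), ∇J = (-1.2, -3.2, -6.8) → (1.1, -1, -0.7) − 0.2·(-1.2, -3.2, -6.8) = (1.34, -0.36, 0.66)
Step 3: at (1.34, -0.36, 0.66), ∇J = (3.28, 2.56, 8.56) → (1.34, -0.36, 0.66) − 0.2·(3.28, 2.56, 8.56) = (0.684, -0.872, -1.052)
J(0.684, -0.872, -1.052) = 6.7248

6.7248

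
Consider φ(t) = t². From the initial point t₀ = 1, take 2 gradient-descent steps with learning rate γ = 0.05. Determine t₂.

0.81

φ′(t) = 2t
Step 1: φ′(1) = 2; t₁ = 1 − 0.05·2 = 0.9
Step 2: φ′(0.9) = 1.8; t₂ = 0.9 − 0.05·1.8 = 0.81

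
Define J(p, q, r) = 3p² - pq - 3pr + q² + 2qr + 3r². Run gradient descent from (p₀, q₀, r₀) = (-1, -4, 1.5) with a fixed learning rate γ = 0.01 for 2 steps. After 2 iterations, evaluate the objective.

∇J = (6p - q - 3r, -p + 2q + 2r, -3p + 2q + 6r)
(p₁, q₁, r₁) = (-1, -4, 1.5) − 0.01·(-6.5, -4, 4) = (-0.935, -3.96, 1.46)
(p₂, q₂, r₂) = (-0.935, -3.96, 1.46) − 0.01·(-6.03, -4.065, 3.645) = (-0.8747, -3.91935, 1.42355)
J(-0.8747, -3.91935, 1.42355) = 12.884589225

12.884589225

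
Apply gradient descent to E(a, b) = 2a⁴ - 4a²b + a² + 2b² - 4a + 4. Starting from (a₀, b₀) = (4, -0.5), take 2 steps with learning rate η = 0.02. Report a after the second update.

∇E = (8a³ - 8ab + 2a - 4, -4a² + 4b)
(a₁, b₁) = (4, -0.5) − 0.02·(532, -66) = (-6.64, 0.82)
(a₂, b₂) = (-6.64, 0.82) − 0.02·(-2315.761152, -173.0784) = (39.67522304, 4.281568)
a = 39.67522304

39.67522304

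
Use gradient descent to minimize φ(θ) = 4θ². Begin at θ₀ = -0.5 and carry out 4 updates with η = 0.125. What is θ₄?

0

φ′(θ) = 8θ
θ₁ = -0.5 − 0.125·(-4) = 0
θ₂ = 0 − 0.125·0 = 0
θ₃ = 0 − 0.125·0 = 0
θ₄ = 0 − 0.125·0 = 0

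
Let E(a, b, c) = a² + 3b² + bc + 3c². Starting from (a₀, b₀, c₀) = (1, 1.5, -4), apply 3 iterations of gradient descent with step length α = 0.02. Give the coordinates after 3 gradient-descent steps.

(0.884736, 1.20968, -2.79982)

∇E = (2a, 6b + c, b + 6c)
Step 1: at (1, 1.5, -4), ∇E = (2, 5, -22.5) → (1, 1.5, -4) − 0.02·(2, 5, -22.5) = (0.96, 1.4, -3.55)
Step 2: at (0.96, 1.4, -3.55), ∇E = (1.92, 4.85, -19.9) → (0.96, 1.4, -3.55) − 0.02·(1.92, 4.85, -19.9) = (0.9216, 1.303, -3.152)
Step 3: at (0.9216, 1.303, -3.152), ∇E = (1.8432, 4.666, -17.609) → (0.9216, 1.303, -3.152) − 0.02·(1.8432, 4.666, -17.609) = (0.884736, 1.20968, -2.79982)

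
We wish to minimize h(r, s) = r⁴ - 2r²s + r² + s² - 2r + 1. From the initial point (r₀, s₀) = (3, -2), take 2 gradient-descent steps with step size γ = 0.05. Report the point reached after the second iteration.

(8.3384, 0.634)

∇h = (4r³ - 4rs + 2r - 2, -2r² + 2s)
(r₁, s₁) = (3, -2) − 0.05·(136, -22) = (-3.8, -0.9)
(r₂, s₂) = (-3.8, -0.9) − 0.05·(-242.768, -30.68) = (8.3384, 0.634)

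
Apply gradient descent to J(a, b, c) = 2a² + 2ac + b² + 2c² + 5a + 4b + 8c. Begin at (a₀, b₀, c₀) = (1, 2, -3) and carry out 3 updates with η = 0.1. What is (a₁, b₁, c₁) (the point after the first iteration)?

∇J = (4a + 2c + 5, 2b + 4, 2a + 4c + 8)
Step 1: at (1, 2, -3), ∇J = (3, 8, -2) → (1, 2, -3) − 0.1·(3, 8, -2) = (0.7, 1.2, -2.8)

(0.7, 1.2, -2.8)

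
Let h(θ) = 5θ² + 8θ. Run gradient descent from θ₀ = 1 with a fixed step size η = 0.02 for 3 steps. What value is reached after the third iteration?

h′(θ) = 10θ + 8
θ₁ = 1 − 0.02·18 = 0.64
θ₂ = 0.64 − 0.02·14.4 = 0.352
θ₃ = 0.352 − 0.02·11.52 = 0.1216

0.1216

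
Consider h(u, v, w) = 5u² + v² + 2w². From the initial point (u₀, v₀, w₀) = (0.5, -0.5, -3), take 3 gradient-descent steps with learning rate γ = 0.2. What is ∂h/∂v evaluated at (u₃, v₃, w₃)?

∇h = (10u, 2v, 4w)
(u₁, v₁, w₁) = (0.5, -0.5, -3) − 0.2·(5, -1, -12) = (-0.5, -0.3, -0.6)
(u₂, v₂, w₂) = (-0.5, -0.3, -0.6) − 0.2·(-5, -0.6, -2.4) = (0.5, -0.18, -0.12)
(u₃, v₃, w₃) = (0.5, -0.18, -0.12) − 0.2·(5, -0.36, -0.48) = (-0.5, -0.108, -0.024)
∂h/∂v at (-0.5, -0.108, -0.024) = -0.216

-0.216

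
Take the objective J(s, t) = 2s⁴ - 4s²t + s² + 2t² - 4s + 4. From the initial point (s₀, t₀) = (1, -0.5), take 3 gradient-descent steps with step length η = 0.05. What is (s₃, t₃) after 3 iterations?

∇J = (8s³ - 8st + 2s - 4, -4s² + 4t)
(s₁, t₁) = (1, -0.5) − 0.05·(10, -6) = (0.5, -0.2)
(s₂, t₂) = (0.5, -0.2) − 0.05·(-1.2, -1.8) = (0.56, -0.11)
(s₃, t₃) = (0.56, -0.11) − 0.05·(-0.982272, -1.6944) = (0.6091136, -0.02528)

(0.6091136, -0.02528)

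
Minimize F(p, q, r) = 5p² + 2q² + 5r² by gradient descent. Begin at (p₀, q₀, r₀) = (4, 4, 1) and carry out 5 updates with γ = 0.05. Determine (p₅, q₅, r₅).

(0.125, 1.31072, 0.03125)

∇F = (10p, 4q, 10r)
(p₁, q₁, r₁) = (4, 4, 1) − 0.05·(40, 16, 10) = (2, 3.2, 0.5)
(p₂, q₂, r₂) = (2, 3.2, 0.5) − 0.05·(20, 12.8, 5) = (1, 2.56, 0.25)
(p₃, q₃, r₃) = (1, 2.56, 0.25) − 0.05·(10, 10.24, 2.5) = (0.5, 2.048, 0.125)
(p₄, q₄, r₄) = (0.5, 2.048, 0.125) − 0.05·(5, 8.192, 1.25) = (0.25, 1.6384, 0.0625)
(p₅, q₅, r₅) = (0.25, 1.6384, 0.0625) − 0.05·(2.5, 6.5536, 0.625) = (0.125, 1.31072, 0.03125)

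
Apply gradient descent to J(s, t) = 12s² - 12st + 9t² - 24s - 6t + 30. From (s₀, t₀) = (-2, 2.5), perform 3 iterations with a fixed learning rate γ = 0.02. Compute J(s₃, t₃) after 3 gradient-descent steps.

∇J = (24s - 12t - 24, -12s + 18t - 6)
(s₁, t₁) = (-2, 2.5) − 0.02·(-102, 63) = (0.04, 1.24)
(s₂, t₂) = (0.04, 1.24) − 0.02·(-37.92, 15.84) = (0.7984, 0.9232)
(s₃, t₃) = (0.7984, 0.9232) − 0.02·(-15.9168, 1.0368) = (1.116736, 0.902464)
J(1.116736, 0.902464) = 7.984946515968

7.984946515968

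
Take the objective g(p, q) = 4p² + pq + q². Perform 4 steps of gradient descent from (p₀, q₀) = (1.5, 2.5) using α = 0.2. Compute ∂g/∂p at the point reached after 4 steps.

∇g = (8p + q, p + 2q)
Step 1: at (1.5, 2.5), ∇g = (14.5, 6.5) → (1.5, 2.5) − 0.2·(14.5, 6.5) = (-1.4, 1.2)
Step 2: at (-1.4, 1.2), ∇g = (-10, 1) → (-1.4, 1.2) − 0.2·(-10, 1) = (0.6, 1)
Step 3: at (0.6, 1), ∇g = (5.8, 2.6) → (0.6, 1) − 0.2·(5.8, 2.6) = (-0.56, 0.48)
Step 4: at (-0.56, 0.48), ∇g = (-4, 0.4) → (-0.56, 0.48) − 0.2·(-4, 0.4) = (0.24, 0.4)
∂g/∂p at (0.24, 0.4) = 2.32

2.32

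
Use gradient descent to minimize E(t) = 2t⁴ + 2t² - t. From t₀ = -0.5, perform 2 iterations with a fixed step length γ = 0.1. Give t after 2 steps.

E′(t) = 8t³ + 4t - 1
t₁ = -0.5 − 0.1·(-4) = -0.1
t₂ = -0.1 − 0.1·(-1.408) = 0.0408

0.0408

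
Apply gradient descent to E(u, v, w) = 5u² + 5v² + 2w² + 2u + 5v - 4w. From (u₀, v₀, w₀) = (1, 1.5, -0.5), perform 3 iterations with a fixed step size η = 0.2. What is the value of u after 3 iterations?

-1.4

∇E = (10u + 2, 10v + 5, 4w - 4)
(u₁, v₁, w₁) = (1, 1.5, -0.5) − 0.2·(12, 20, -6) = (-1.4, -2.5, 0.7)
(u₂, v₂, w₂) = (-1.4, -2.5, 0.7) − 0.2·(-12, -20, -1.2) = (1, 1.5, 0.94)
(u₃, v₃, w₃) = (1, 1.5, 0.94) − 0.2·(12, 20, -0.24) = (-1.4, -2.5, 0.988)
u = -1.4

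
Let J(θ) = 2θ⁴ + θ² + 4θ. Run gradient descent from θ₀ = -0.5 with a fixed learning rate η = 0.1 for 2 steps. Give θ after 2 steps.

-0.6856

J′(θ) = 8θ³ + 2θ + 4
Step 1: J′(-0.5) = 2; θ₁ = -0.5 − 0.1·2 = -0.7
Step 2: J′(-0.7) = -0.144; θ₂ = -0.7 − 0.1·(-0.144) = -0.6856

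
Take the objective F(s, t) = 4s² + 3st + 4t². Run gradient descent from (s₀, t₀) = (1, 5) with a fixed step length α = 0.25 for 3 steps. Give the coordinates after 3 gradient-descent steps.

∇F = (8s + 3t, 3s + 8t)
(s₁, t₁) = (1, 5) − 0.25·(23, 43) = (-4.75, -5.75)
(s₂, t₂) = (-4.75, -5.75) − 0.25·(-55.25, -60.25) = (9.0625, 9.3125)
(s₃, t₃) = (9.0625, 9.3125) − 0.25·(100.4375, 101.6875) = (-16.046875, -16.109375)

(-16.046875, -16.109375)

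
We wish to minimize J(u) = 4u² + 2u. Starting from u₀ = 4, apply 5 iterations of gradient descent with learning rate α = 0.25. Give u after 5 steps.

J′(u) = 8u + 2
u₁ = 4 − 0.25·34 = -4.5
u₂ = -4.5 − 0.25·(-34) = 4
u₃ = 4 − 0.25·34 = -4.5
u₄ = -4.5 − 0.25·(-34) = 4
u₅ = 4 − 0.25·34 = -4.5

-4.5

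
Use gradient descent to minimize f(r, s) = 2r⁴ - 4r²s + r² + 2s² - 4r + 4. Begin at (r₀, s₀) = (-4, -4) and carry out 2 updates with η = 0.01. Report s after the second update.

-2.817984

∇f = (8r³ - 8rs + 2r - 4, -4r² + 4s)
Step 1: at (-4, -4), ∇f = (-652, -80) → (-4, -4) − 0.01·(-652, -80) = (2.52, -3.2)
Step 2: at (2.52, -3.2), ∇f = (193.576064, -38.2016) → (2.52, -3.2) − 0.01·(193.576064, -38.2016) = (0.58423936, -2.817984)
s = -2.817984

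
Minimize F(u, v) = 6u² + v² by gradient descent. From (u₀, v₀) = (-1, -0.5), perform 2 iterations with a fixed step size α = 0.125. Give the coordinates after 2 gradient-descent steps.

∇F = (12u, 2v)
(u₁, v₁) = (-1, -0.5) − 0.125·(-12, -1) = (0.5, -0.375)
(u₂, v₂) = (0.5, -0.375) − 0.125·(6, -0.75) = (-0.25, -0.28125)

(-0.25, -0.28125)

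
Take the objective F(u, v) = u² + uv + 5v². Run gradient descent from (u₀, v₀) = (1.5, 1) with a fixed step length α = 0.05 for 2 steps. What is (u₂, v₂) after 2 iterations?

(1.14875, 0.1475)

∇F = (2u + v, u + 10v)
(u₁, v₁) = (1.5, 1) − 0.05·(4, 11.5) = (1.3, 0.425)
(u₂, v₂) = (1.3, 0.425) − 0.05·(3.025, 5.55) = (1.14875, 0.1475)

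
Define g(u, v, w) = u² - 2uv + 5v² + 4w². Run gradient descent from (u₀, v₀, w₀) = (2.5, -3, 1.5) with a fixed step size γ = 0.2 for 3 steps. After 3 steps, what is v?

4.592

∇g = (2u - 2v, -2u + 10v, 8w)
(u₁, v₁, w₁) = (2.5, -3, 1.5) − 0.2·(11, -35, 12) = (0.3, 4, -0.9)
(u₂, v₂, w₂) = (0.3, 4, -0.9) − 0.2·(-7.4, 39.4, -7.2) = (1.78, -3.88, 0.54)
(u₃, v₃, w₃) = (1.78, -3.88, 0.54) − 0.2·(11.32, -42.36, 4.32) = (-0.484, 4.592, -0.324)
v = 4.592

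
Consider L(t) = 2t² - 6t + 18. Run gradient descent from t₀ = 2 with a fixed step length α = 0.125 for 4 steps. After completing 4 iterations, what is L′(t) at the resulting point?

L′(t) = 4t - 6
t₁ = 2 − 0.125·2 = 1.75
t₂ = 1.75 − 0.125·1 = 1.625
t₃ = 1.625 − 0.125·0.5 = 1.5625
t₄ = 1.5625 − 0.125·0.25 = 1.53125
L′(t) at (1.53125) = 0.125

0.125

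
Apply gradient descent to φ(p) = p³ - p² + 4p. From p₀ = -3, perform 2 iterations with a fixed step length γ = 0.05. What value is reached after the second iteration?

φ′(p) = 3p² - 2p + 4
Step 1: φ′(-3) = 37; p₁ = -3 − 0.05·37 = -4.85
Step 2: φ′(-4.85) = 84.2675; p₂ = -4.85 − 0.05·84.2675 = -9.063375

-9.063375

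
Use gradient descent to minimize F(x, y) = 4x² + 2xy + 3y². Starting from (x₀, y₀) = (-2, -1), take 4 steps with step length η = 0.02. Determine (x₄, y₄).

(-0.9076864, -0.40282112)

∇F = (8x + 2y, 2x + 6y)
(x₁, y₁) = (-2, -1) − 0.02·(-18, -10) = (-1.64, -0.8)
(x₂, y₂) = (-1.64, -0.8) − 0.02·(-14.72, -8.08) = (-1.3456, -0.6384)
(x₃, y₃) = (-1.3456, -0.6384) − 0.02·(-12.0416, -6.5216) = (-1.104768, -0.507968)
(x₄, y₄) = (-1.104768, -0.507968) − 0.02·(-9.85408, -5.257344) = (-0.9076864, -0.40282112)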